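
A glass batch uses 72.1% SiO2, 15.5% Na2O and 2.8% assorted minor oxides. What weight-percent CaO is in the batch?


Pieces sum to 100%:
  CaO = 100 - (SiO2 + Na2O + others)
  CaO = 100 - (72.1 + 15.5 + 2.8) = 9.6%

9.6%


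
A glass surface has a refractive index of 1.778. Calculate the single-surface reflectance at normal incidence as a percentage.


Fresnel reflectance at normal incidence:
  R = ((n - 1)/(n + 1))^2
  (n - 1)/(n + 1) = (1.778 - 1)/(1.778 + 1) = 0.280058
  R = 0.280058^2 = 0.0784325
  R(%) = 0.0784325 * 100 = 7.843%

7.843%


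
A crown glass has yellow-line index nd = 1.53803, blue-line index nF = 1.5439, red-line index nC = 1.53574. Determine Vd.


Abbe number formula: Vd = (nd - 1) / (nF - nC)
  nd - 1 = 1.53803 - 1 = 0.53803
  nF - nC = 1.5439 - 1.53574 = 0.00816
  Vd = 0.53803 / 0.00816 = 65.94

65.94


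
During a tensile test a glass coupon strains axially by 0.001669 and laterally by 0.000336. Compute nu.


Poisson's ratio: nu = lateral strain / axial strain
  nu = 0.000336 / 0.001669 = 0.2013

0.2013


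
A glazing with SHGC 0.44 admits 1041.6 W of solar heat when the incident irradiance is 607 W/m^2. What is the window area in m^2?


Rearrange Q = Area * SHGC * Irradiance:
  Area = Q / (SHGC * Irradiance)
  Area = 1041.6 / (0.44 * 607) = 3.9 m^2

3.9 m^2


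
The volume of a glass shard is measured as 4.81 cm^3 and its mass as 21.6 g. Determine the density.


Use the definition of density:
  rho = mass / volume
  rho = 21.6 / 4.81 = 4.491 g/cm^3

4.491 g/cm^3


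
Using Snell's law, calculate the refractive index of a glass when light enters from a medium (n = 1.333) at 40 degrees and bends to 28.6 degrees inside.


Apply Snell's law: n1 * sin(theta1) = n2 * sin(theta2)
  n2 = n1 * sin(theta1) / sin(theta2)
  sin(40) = 0.642788
  sin(28.6) = 0.478692
  n2 = 1.333 * 0.642788 / 0.478692 = 1.79

1.79


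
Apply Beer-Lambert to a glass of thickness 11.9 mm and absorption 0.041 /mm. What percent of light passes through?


Beer-Lambert law: T = exp(-alpha * thickness)
  exponent = -0.041 * 11.9 = -0.4879
  T = exp(-0.4879) = 0.6139
  Percentage = 0.6139 * 100 = 61.39%

61.39%


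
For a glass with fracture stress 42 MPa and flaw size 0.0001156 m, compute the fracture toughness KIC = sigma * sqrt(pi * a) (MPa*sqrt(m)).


Fracture toughness: KIC = sigma * sqrt(pi * a)
  pi * a = pi * 0.0001156 = 0.000363168
  sqrt(pi * a) = 0.019057
  KIC = 42 * 0.019057 = 0.8 MPa*sqrt(m)

0.8 MPa*sqrt(m)


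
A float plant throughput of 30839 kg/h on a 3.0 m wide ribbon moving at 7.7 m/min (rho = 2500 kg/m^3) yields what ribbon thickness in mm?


Ribbon cross-section from mass balance:
  Volume rate = throughput / density = 30839 / 2500 = 12.3356 m^3/h
  thickness = volume rate / (speed * 60 * width), i.e.
  thickness = throughput / (60 * speed * width * density) * 1000
  thickness = 30839 / (60 * 7.7 * 3.0 * 2500) * 1000 = 8.9 mm

8.9 mm


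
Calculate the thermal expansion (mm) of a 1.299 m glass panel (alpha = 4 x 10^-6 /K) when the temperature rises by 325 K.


Thermal expansion formula: dL = alpha * L0 * dT
  dL = (4 x 10^-6) * 1.299 * 325 = 0.0016887 m
Convert to mm: 0.0016887 * 1000 = 1.6887 mm

1.6887 mm


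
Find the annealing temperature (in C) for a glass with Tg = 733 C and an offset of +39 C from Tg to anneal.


The annealing temperature is Tg plus the offset:
  T_anneal = 733 + 39 = 772 C

772 C


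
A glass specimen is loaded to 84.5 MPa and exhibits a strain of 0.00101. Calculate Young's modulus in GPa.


Young's modulus: E = stress / strain
  E = 84.5 MPa / 0.00101 = 83663.37 MPa
Convert to GPa: 83663.37 / 1000 = 83.66 GPa

83.66 GPa


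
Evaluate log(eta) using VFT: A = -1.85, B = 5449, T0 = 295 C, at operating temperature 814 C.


VFT equation: log(eta) = A + B / (T - T0)
  T - T0 = 814 - 295 = 519
  B / (T - T0) = 5449 / 519 = 10.499
  log(eta) = -1.85 + 10.499 = 8.649

8.649


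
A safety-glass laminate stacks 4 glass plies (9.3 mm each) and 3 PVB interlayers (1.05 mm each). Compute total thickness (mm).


Total thickness = glass contribution + PVB contribution
  Glass: 4 * 9.3 = 37.2 mm
  PVB: 3 * 1.05 = 3.15 mm
  Total = 37.2 + 3.15 = 40.35 mm

40.35 mm


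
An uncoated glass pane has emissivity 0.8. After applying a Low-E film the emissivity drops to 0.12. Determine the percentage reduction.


Percentage reduction = (1 - coated/uncoated) * 100
  Ratio = 0.12 / 0.8 = 0.15
  Reduction = (1 - 0.15) * 100 = 85.0%

85.0%


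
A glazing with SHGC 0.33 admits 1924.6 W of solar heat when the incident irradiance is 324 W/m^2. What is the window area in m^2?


Rearrange Q = Area * SHGC * Irradiance:
  Area = Q / (SHGC * Irradiance)
  Area = 1924.6 / (0.33 * 324) = 18.0 m^2

18.0 m^2


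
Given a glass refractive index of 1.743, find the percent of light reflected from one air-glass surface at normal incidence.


Fresnel reflectance at normal incidence:
  R = ((n - 1)/(n + 1))^2
  (n - 1)/(n + 1) = (1.743 - 1)/(1.743 + 1) = 0.270871
  R = 0.270871^2 = 0.0733711
  R(%) = 0.0733711 * 100 = 7.337%

7.337%


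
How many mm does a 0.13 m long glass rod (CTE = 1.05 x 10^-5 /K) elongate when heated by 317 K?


Thermal expansion formula: dL = alpha * L0 * dT
  dL = (1.05 x 10^-5) * 0.13 * 317 = 0.00043271 m
Convert to mm: 0.00043271 * 1000 = 0.4327 mm

0.4327 mm


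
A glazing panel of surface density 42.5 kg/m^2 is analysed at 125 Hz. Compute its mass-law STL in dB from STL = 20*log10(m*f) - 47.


Mass law: STL = 20 * log10(m * f) - 47
  m * f = 42.5 * 125 = 5312.5
  log10(5312.5) = 3.7253
  STL = 20 * 3.7253 - 47 = 74.506 - 47 = 27.5 dB

27.5 dB


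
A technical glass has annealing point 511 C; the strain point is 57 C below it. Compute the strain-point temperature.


Strain point = annealing point - difference:
  T_strain = 511 - 57 = 454 C

454 C


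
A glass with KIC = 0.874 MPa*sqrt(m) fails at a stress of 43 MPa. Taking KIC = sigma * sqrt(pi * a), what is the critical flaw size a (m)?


Rearrange KIC = sigma * sqrt(pi * a):
  sqrt(pi * a) = KIC / sigma
  sqrt(pi * a) = 0.874 / 43 = 0.020326
  a = (KIC / sigma)^2 / pi
  a = 0.020326^2 / pi = 0.0001315 m

0.0001315 m


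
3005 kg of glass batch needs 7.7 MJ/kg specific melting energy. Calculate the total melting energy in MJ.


Total energy = mass * specific energy
  E = 3005 * 7.7 = 23138.5 MJ

23138.5 MJ


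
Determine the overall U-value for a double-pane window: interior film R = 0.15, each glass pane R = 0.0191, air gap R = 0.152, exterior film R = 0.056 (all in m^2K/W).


Total thermal resistance (series):
  R_total = R_in + R_glass + R_air + R_glass + R_out
  R_total = 0.15 + 0.0191 + 0.152 + 0.0191 + 0.056 = 0.3962 m^2K/W
U-value = 1 / R_total = 1 / 0.3962 = 2.524 W/m^2K

2.524 W/m^2K


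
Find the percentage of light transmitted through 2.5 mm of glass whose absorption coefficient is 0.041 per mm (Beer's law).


Beer-Lambert law: T = exp(-alpha * thickness)
  exponent = -0.041 * 2.5 = -0.1025
  T = exp(-0.1025) = 0.9026
  Percentage = 0.9026 * 100 = 90.26%

90.26%


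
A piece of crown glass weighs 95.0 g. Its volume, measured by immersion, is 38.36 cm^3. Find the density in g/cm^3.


Use the definition of density:
  rho = mass / volume
  rho = 95.0 / 38.36 = 2.477 g/cm^3

2.477 g/cm^3


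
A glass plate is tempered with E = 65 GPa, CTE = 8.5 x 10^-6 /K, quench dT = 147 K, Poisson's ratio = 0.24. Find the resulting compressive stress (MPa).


Tempering stress: sigma = E * alpha * dT / (1 - nu)
  E (MPa) = 65 * 1000 = 65000
  Numerator = 65000 * (8.5 x 10^-6) * 147 = 81.2175
  Denominator = 1 - 0.24 = 0.76
  sigma = 81.2175 / 0.76 = 106.9 MPa

106.9 MPa


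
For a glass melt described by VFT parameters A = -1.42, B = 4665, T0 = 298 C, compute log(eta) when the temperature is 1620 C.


VFT equation: log(eta) = A + B / (T - T0)
  T - T0 = 1620 - 298 = 1322
  B / (T - T0) = 4665 / 1322 = 3.529
  log(eta) = -1.42 + 3.529 = 2.109

2.109


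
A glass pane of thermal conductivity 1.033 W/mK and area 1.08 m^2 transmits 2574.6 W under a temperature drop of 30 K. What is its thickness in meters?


Fourier's law: t = k * A * dT / Q
  t = 1.033 * 1.08 * 30 / 2574.6
  t = 33.4692 / 2574.6 = 0.013 m

0.013 m


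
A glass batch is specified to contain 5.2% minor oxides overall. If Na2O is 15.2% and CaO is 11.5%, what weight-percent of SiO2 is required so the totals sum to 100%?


Known pieces sum to 100%:
  SiO2 = 100 - (others + Na2O + CaO)
  SiO2 = 100 - (5.2 + 15.2 + 11.5) = 68.1%

68.1%


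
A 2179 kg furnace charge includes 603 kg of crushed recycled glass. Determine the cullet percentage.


Cullet ratio = (cullet mass / total batch mass) * 100
  Ratio = 603 / 2179 * 100 = 27.67%

27.67%


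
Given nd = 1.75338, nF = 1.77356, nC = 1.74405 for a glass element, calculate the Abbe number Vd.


Abbe number formula: Vd = (nd - 1) / (nF - nC)
  nd - 1 = 1.75338 - 1 = 0.75338
  nF - nC = 1.77356 - 1.74405 = 0.02951
  Vd = 0.75338 / 0.02951 = 25.53

25.53


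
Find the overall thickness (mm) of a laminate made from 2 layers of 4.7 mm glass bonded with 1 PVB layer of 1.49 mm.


Total thickness = glass contribution + PVB contribution
  Glass: 2 * 4.7 = 9.4 mm
  PVB: 1 * 1.49 = 1.49 mm
  Total = 9.4 + 1.49 = 10.89 mm

10.89 mm


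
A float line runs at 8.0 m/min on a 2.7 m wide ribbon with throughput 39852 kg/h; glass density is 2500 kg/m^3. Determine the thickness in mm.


Ribbon cross-section from mass balance:
  Volume rate = throughput / density = 39852 / 2500 = 15.9408 m^3/h
  thickness = volume rate / (speed * 60 * width), i.e.
  thickness = throughput / (60 * speed * width * density) * 1000
  thickness = 39852 / (60 * 8.0 * 2.7 * 2500) * 1000 = 12.3 mm

12.3 mm


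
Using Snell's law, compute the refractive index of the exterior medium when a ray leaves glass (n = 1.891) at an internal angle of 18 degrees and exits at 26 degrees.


Apply Snell's law: n1 * sin(theta1) = n2 * sin(theta2)
  n2 = n1 * sin(theta1) / sin(theta2)
  sin(18) = 0.309017
  sin(26) = 0.438371
  n2 = 1.891 * 0.309017 / 0.438371 = 1.333

1.333


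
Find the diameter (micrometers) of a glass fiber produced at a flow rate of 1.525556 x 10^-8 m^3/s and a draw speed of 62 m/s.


Cross-sectional area from continuity:
  A = Q / v = 1.525556 x 10^-8 / 62 = 2.460574 x 10^-10 m^2
Diameter from circular cross-section:
  d = sqrt(4A / pi) * 10^6 (m -> um)
  d = sqrt(4 * 2.460574 x 10^-10 / pi) * 10^6 = 17.7 um

17.7 um


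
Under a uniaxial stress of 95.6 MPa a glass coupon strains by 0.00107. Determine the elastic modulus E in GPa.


Young's modulus: E = stress / strain
  E = 95.6 MPa / 0.00107 = 89345.79 MPa
Convert to GPa: 89345.79 / 1000 = 89.35 GPa

89.35 GPa


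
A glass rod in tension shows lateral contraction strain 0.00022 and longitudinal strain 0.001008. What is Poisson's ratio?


Poisson's ratio: nu = lateral strain / axial strain
  nu = 0.00022 / 0.001008 = 0.2183

0.2183


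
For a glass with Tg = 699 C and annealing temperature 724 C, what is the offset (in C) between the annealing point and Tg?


Offset = T_anneal - Tg:
  offset = 724 - 699 = 25 C

25 C


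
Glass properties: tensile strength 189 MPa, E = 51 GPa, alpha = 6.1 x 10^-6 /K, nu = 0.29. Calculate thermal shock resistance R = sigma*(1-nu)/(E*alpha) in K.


Thermal shock resistance: R = sigma * (1 - nu) / (E * alpha)
  Numerator = 189 * (1 - 0.29) = 134.19
  Denominator = 51 * 1000 * (6.1 x 10^-6) = 0.3111
  R = 134.19 / 0.3111 = 431.3 K

431.3 K


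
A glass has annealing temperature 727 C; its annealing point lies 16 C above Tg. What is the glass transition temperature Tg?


Rearrange T_anneal = Tg + offset for Tg:
  Tg = T_anneal - offset = 727 - 16 = 711 C

711 C


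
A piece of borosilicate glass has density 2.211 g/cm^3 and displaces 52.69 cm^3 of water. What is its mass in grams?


Rearrange rho = m / V:
  m = rho * V
  m = 2.211 * 52.69 = 116.498 g

116.498 g


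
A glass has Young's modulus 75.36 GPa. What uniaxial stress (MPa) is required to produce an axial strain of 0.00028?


Rearrange E = sigma / epsilon:
  sigma = E * epsilon
  E (MPa) = 75.36 * 1000 = 75360
  sigma = 75360 * 0.00028 = 21.1 MPa

21.1 MPa


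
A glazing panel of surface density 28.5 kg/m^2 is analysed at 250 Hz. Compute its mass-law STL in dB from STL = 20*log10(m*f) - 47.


Mass law: STL = 20 * log10(m * f) - 47
  m * f = 28.5 * 250 = 7125
  log10(7125) = 3.85278
  STL = 20 * 3.85278 - 47 = 77.0556 - 47 = 30.1 dB

30.1 dB


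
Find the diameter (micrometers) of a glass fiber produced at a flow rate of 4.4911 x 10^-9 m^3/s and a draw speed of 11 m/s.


Cross-sectional area from continuity:
  A = Q / v = 4.4911 x 10^-9 / 11 = 4.082818 x 10^-10 m^2
Diameter from circular cross-section:
  d = sqrt(4A / pi) * 10^6 (m -> um)
  d = sqrt(4 * 4.082818 x 10^-10 / pi) * 10^6 = 22.8 um

22.8 um


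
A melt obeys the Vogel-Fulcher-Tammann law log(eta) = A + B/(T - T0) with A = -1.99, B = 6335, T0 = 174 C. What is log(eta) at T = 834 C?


VFT equation: log(eta) = A + B / (T - T0)
  T - T0 = 834 - 174 = 660
  B / (T - T0) = 6335 / 660 = 9.598
  log(eta) = -1.99 + 9.598 = 7.608

7.608


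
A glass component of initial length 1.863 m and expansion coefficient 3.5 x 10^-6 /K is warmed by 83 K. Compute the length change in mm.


Thermal expansion formula: dL = alpha * L0 * dT
  dL = (3.5 x 10^-6) * 1.863 * 83 = 0.0005412 m
Convert to mm: 0.0005412 * 1000 = 0.5412 mm

0.5412 mm


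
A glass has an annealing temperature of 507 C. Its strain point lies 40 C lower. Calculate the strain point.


Strain point = annealing point - difference:
  T_strain = 507 - 40 = 467 C

467 C


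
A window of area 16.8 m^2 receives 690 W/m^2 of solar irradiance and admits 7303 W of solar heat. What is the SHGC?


Rearrange Q = Area * SHGC * Irradiance:
  SHGC = Q / (Area * Irradiance)
  SHGC = 7303 / (16.8 * 690) = 0.63

0.63


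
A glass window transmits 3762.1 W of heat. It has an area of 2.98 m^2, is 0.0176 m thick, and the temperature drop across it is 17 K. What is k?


Fourier's law rearranged: k = Q * t / (A * dT)
  Numerator = 3762.1 * 0.0176 = 66.21296
  Denominator = 2.98 * 17 = 50.66
  k = 66.21296 / 50.66 = 1.307 W/mK

1.307 W/mK


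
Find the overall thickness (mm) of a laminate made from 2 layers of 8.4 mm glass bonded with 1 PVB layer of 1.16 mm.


Total thickness = glass contribution + PVB contribution
  Glass: 2 * 8.4 = 16.8 mm
  PVB: 1 * 1.16 = 1.16 mm
  Total = 16.8 + 1.16 = 17.96 mm

17.96 mm


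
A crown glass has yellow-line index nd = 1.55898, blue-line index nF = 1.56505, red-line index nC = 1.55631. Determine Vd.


Abbe number formula: Vd = (nd - 1) / (nF - nC)
  nd - 1 = 1.55898 - 1 = 0.55898
  nF - nC = 1.56505 - 1.55631 = 0.00874
  Vd = 0.55898 / 0.00874 = 63.96

63.96


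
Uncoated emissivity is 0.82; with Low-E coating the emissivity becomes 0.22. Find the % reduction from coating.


Percentage reduction = (1 - coated/uncoated) * 100
  Ratio = 0.22 / 0.82 = 0.2683
  Reduction = (1 - 0.2683) * 100 = 73.2%

73.2%


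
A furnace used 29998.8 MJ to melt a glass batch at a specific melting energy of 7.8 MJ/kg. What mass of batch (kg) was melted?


Rearrange E = m * s for m:
  m = E / s
  m = 29998.8 / 7.8 = 3846.0 kg

3846.0 kg


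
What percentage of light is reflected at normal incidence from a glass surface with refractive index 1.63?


Fresnel reflectance at normal incidence:
  R = ((n - 1)/(n + 1))^2
  (n - 1)/(n + 1) = (1.63 - 1)/(1.63 + 1) = 0.239544
  R = 0.239544^2 = 0.0573813
  R(%) = 0.0573813 * 100 = 5.738%

5.738%


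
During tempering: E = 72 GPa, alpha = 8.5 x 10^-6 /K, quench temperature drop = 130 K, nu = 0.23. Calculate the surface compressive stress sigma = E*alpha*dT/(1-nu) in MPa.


Tempering stress: sigma = E * alpha * dT / (1 - nu)
  E (MPa) = 72 * 1000 = 72000
  Numerator = 72000 * (8.5 x 10^-6) * 130 = 79.56
  Denominator = 1 - 0.23 = 0.77
  sigma = 79.56 / 0.77 = 103.3 MPa

103.3 MPa


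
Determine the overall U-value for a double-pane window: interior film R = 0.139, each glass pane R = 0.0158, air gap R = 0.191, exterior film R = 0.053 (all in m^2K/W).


Total thermal resistance (series):
  R_total = R_in + R_glass + R_air + R_glass + R_out
  R_total = 0.139 + 0.0158 + 0.191 + 0.0158 + 0.053 = 0.4146 m^2K/W
U-value = 1 / R_total = 1 / 0.4146 = 2.412 W/m^2K

2.412 W/m^2K


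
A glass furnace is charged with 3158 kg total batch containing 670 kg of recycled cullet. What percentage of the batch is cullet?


Cullet ratio = (cullet mass / total batch mass) * 100
  Ratio = 670 / 3158 * 100 = 21.22%

21.22%


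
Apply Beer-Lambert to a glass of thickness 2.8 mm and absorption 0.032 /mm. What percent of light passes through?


Beer-Lambert law: T = exp(-alpha * thickness)
  exponent = -0.032 * 2.8 = -0.0896
  T = exp(-0.0896) = 0.9143
  Percentage = 0.9143 * 100 = 91.43%

91.43%


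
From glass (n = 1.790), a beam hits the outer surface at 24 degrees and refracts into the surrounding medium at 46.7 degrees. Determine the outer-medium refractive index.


Apply Snell's law: n1 * sin(theta1) = n2 * sin(theta2)
  n2 = n1 * sin(theta1) / sin(theta2)
  sin(24) = 0.406737
  sin(46.7) = 0.727773
  n2 = 1.790 * 0.406737 / 0.727773 = 1.0004

1.0004


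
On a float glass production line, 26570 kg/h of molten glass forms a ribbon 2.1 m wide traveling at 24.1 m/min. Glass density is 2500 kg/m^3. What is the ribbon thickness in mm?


Ribbon cross-section from mass balance:
  Volume rate = throughput / density = 26570 / 2500 = 10.628 m^3/h
  thickness = volume rate / (speed * 60 * width), i.e.
  thickness = throughput / (60 * speed * width * density) * 1000
  thickness = 26570 / (60 * 24.1 * 2.1 * 2500) * 1000 = 3.5 mm

3.5 mm


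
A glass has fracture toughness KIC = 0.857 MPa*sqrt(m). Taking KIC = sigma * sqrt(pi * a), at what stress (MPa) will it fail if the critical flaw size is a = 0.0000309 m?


Rearrange KIC = sigma * sqrt(pi * a):
  sigma = KIC / sqrt(pi * a)
  sqrt(pi * 0.0000309) = 0.009853
  sigma = 0.857 / 0.009853 = 86.98 MPa

86.98 MPa


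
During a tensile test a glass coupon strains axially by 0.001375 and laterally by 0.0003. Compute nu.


Poisson's ratio: nu = lateral strain / axial strain
  nu = 0.0003 / 0.001375 = 0.2182

0.2182


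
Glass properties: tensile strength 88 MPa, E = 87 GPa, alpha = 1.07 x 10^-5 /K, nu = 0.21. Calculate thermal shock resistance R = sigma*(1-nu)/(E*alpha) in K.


Thermal shock resistance: R = sigma * (1 - nu) / (E * alpha)
  Numerator = 88 * (1 - 0.21) = 69.52
  Denominator = 87 * 1000 * (1.07 x 10^-5) = 0.9309
  R = 69.52 / 0.9309 = 74.7 K

74.7 K


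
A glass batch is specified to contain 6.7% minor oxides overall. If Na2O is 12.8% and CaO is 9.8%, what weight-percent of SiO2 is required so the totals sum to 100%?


Known pieces sum to 100%:
  SiO2 = 100 - (others + Na2O + CaO)
  SiO2 = 100 - (6.7 + 12.8 + 9.8) = 70.7%

70.7%


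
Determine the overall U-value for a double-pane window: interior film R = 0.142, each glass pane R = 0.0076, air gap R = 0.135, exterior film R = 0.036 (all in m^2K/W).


Total thermal resistance (series):
  R_total = R_in + R_glass + R_air + R_glass + R_out
  R_total = 0.142 + 0.0076 + 0.135 + 0.0076 + 0.036 = 0.3282 m^2K/W
U-value = 1 / R_total = 1 / 0.3282 = 3.047 W/m^2K

3.047 W/m^2K


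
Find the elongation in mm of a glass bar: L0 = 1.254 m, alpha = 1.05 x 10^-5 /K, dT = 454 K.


Thermal expansion formula: dL = alpha * L0 * dT
  dL = (1.05 x 10^-5) * 1.254 * 454 = 0.00597782 m
Convert to mm: 0.00597782 * 1000 = 5.9778 mm

5.9778 mm


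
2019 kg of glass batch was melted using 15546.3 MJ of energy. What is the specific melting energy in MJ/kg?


Rearrange E = m * s for s:
  s = E / m
  s = 15546.3 / 2019 = 7.7 MJ/kg

7.7 MJ/kg


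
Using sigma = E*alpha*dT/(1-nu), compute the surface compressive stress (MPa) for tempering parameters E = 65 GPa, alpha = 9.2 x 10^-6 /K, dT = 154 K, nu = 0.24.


Tempering stress: sigma = E * alpha * dT / (1 - nu)
  E (MPa) = 65 * 1000 = 65000
  Numerator = 65000 * (9.2 x 10^-6) * 154 = 92.092
  Denominator = 1 - 0.24 = 0.76
  sigma = 92.092 / 0.76 = 121.2 MPa

121.2 MPa


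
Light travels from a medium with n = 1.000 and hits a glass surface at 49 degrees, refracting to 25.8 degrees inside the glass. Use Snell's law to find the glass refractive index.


Apply Snell's law: n1 * sin(theta1) = n2 * sin(theta2)
  n2 = n1 * sin(theta1) / sin(theta2)
  sin(49) = 0.75471
  sin(25.8) = 0.435231
  n2 = 1.000 * 0.75471 / 0.435231 = 1.734

1.734


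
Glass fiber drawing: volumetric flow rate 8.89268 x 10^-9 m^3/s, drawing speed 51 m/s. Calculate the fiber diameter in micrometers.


Cross-sectional area from continuity:
  A = Q / v = 8.89268 x 10^-9 / 51 = 1.743663 x 10^-10 m^2
Diameter from circular cross-section:
  d = sqrt(4A / pi) * 10^6 (m -> um)
  d = sqrt(4 * 1.743663 x 10^-10 / pi) * 10^6 = 14.9 um

14.9 um


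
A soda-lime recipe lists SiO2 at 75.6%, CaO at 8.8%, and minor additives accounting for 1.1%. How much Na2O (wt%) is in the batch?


Pieces sum to 100%:
  Na2O = 100 - (SiO2 + CaO + others)
  Na2O = 100 - (75.6 + 8.8 + 1.1) = 14.5%

14.5%


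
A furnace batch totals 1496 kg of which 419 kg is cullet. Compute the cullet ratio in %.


Cullet ratio = (cullet mass / total batch mass) * 100
  Ratio = 419 / 1496 * 100 = 28.01%

28.01%


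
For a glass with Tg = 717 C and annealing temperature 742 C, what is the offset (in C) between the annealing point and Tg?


Offset = T_anneal - Tg:
  offset = 742 - 717 = 25 C

25 C


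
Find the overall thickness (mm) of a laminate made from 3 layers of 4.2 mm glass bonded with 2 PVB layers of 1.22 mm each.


Total thickness = glass contribution + PVB contribution
  Glass: 3 * 4.2 = 12.6 mm
  PVB: 2 * 1.22 = 2.44 mm
  Total = 12.6 + 2.44 = 15.04 mm

15.04 mm


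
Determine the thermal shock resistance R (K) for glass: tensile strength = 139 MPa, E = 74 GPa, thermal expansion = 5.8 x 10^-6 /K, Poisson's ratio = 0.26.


Thermal shock resistance: R = sigma * (1 - nu) / (E * alpha)
  Numerator = 139 * (1 - 0.26) = 102.86
  Denominator = 74 * 1000 * (5.8 x 10^-6) = 0.4292
  R = 102.86 / 0.4292 = 239.7 K

239.7 K


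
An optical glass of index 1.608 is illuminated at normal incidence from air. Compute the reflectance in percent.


Fresnel reflectance at normal incidence:
  R = ((n - 1)/(n + 1))^2
  (n - 1)/(n + 1) = (1.608 - 1)/(1.608 + 1) = 0.233129
  R = 0.233129^2 = 0.0543491
  R(%) = 0.0543491 * 100 = 5.435%

5.435%


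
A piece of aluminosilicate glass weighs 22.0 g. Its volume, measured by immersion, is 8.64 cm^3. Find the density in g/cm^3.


Use the definition of density:
  rho = mass / volume
  rho = 22.0 / 8.64 = 2.546 g/cm^3

2.546 g/cm^3


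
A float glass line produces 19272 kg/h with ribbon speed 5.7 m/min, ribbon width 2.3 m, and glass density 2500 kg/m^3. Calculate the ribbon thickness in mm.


Ribbon cross-section from mass balance:
  Volume rate = throughput / density = 19272 / 2500 = 7.7088 m^3/h
  thickness = volume rate / (speed * 60 * width), i.e.
  thickness = throughput / (60 * speed * width * density) * 1000
  thickness = 19272 / (60 * 5.7 * 2.3 * 2500) * 1000 = 9.8 mm

9.8 mm


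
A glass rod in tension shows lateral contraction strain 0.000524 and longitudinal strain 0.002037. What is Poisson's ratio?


Poisson's ratio: nu = lateral strain / axial strain
  nu = 0.000524 / 0.002037 = 0.2572

0.2572


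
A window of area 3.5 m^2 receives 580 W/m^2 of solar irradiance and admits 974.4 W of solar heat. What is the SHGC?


Rearrange Q = Area * SHGC * Irradiance:
  SHGC = Q / (Area * Irradiance)
  SHGC = 974.4 / (3.5 * 580) = 0.48

0.48


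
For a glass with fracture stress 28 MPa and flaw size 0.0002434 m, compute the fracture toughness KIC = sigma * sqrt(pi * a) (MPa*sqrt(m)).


Fracture toughness: KIC = sigma * sqrt(pi * a)
  pi * a = pi * 0.0002434 = 0.000764664
  sqrt(pi * a) = 0.027653
  KIC = 28 * 0.027653 = 0.774 MPa*sqrt(m)

0.774 MPa*sqrt(m)


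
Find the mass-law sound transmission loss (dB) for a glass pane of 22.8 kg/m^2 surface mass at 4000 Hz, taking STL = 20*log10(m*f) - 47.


Mass law: STL = 20 * log10(m * f) - 47
  m * f = 22.8 * 4000 = 91200
  log10(91200) = 4.95999
  STL = 20 * 4.95999 - 47 = 99.1998 - 47 = 52.2 dB

52.2 dB


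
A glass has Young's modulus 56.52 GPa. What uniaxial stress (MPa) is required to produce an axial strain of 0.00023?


Rearrange E = sigma / epsilon:
  sigma = E * epsilon
  E (MPa) = 56.52 * 1000 = 56520
  sigma = 56520 * 0.00023 = 13.0 MPa

13.0 MPa


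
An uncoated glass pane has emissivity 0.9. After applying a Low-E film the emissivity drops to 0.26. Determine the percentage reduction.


Percentage reduction = (1 - coated/uncoated) * 100
  Ratio = 0.26 / 0.9 = 0.2889
  Reduction = (1 - 0.2889) * 100 = 71.1%

71.1%


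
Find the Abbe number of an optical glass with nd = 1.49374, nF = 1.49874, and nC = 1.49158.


Abbe number formula: Vd = (nd - 1) / (nF - nC)
  nd - 1 = 1.49374 - 1 = 0.49374
  nF - nC = 1.49874 - 1.49158 = 0.00716
  Vd = 0.49374 / 0.00716 = 68.96

68.96


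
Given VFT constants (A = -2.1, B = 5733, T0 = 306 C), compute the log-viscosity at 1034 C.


VFT equation: log(eta) = A + B / (T - T0)
  T - T0 = 1034 - 306 = 728
  B / (T - T0) = 5733 / 728 = 7.875
  log(eta) = -2.1 + 7.875 = 5.775

5.775


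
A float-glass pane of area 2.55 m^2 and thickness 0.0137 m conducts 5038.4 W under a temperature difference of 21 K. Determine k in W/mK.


Fourier's law rearranged: k = Q * t / (A * dT)
  Numerator = 5038.4 * 0.0137 = 69.02608
  Denominator = 2.55 * 21 = 53.55
  k = 69.02608 / 53.55 = 1.289 W/mK

1.289 W/mK


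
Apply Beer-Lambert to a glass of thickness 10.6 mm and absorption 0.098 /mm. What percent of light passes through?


Beer-Lambert law: T = exp(-alpha * thickness)
  exponent = -0.098 * 10.6 = -1.0388
  T = exp(-1.0388) = 0.3539
  Percentage = 0.3539 * 100 = 35.39%

35.39%


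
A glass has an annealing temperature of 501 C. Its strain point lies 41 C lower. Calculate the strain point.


Strain point = annealing point - difference:
  T_strain = 501 - 41 = 460 C

460 C


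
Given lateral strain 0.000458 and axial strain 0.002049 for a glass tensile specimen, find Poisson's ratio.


Poisson's ratio: nu = lateral strain / axial strain
  nu = 0.000458 / 0.002049 = 0.2235

0.2235


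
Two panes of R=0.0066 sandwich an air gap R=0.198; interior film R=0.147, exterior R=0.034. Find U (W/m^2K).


Total thermal resistance (series):
  R_total = R_in + R_glass + R_air + R_glass + R_out
  R_total = 0.147 + 0.0066 + 0.198 + 0.0066 + 0.034 = 0.3922 m^2K/W
U-value = 1 / R_total = 1 / 0.3922 = 2.55 W/m^2K

2.55 W/m^2K


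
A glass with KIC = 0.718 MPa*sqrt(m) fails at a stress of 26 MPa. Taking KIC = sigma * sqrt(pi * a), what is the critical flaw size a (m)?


Rearrange KIC = sigma * sqrt(pi * a):
  sqrt(pi * a) = KIC / sigma
  sqrt(pi * a) = 0.718 / 26 = 0.027615
  a = (KIC / sigma)^2 / pi
  a = 0.027615^2 / pi = 0.0002427 m

0.0002427 m


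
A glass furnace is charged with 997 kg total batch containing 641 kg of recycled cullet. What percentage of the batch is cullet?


Cullet ratio = (cullet mass / total batch mass) * 100
  Ratio = 641 / 997 * 100 = 64.29%

64.29%


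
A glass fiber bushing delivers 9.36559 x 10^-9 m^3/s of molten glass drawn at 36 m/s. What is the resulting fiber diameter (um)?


Cross-sectional area from continuity:
  A = Q / v = 9.36559 x 10^-9 / 36 = 2.601553 x 10^-10 m^2
Diameter from circular cross-section:
  d = sqrt(4A / pi) * 10^6 (m -> um)
  d = sqrt(4 * 2.601553 x 10^-10 / pi) * 10^6 = 18.2 um

18.2 um


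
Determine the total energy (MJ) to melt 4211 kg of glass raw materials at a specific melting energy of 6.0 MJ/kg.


Total energy = mass * specific energy
  E = 4211 * 6.0 = 25266 MJ

25266 MJ


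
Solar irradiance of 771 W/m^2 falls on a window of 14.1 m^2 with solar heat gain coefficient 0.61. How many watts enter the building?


Solar heat gain: Q = Area * SHGC * Irradiance
  Q = 14.1 * 0.61 * 771 = 6631.4 W

6631.4 W


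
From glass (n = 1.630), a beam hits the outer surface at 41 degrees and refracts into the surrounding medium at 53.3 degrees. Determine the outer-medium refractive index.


Apply Snell's law: n1 * sin(theta1) = n2 * sin(theta2)
  n2 = n1 * sin(theta1) / sin(theta2)
  sin(41) = 0.656059
  sin(53.3) = 0.801776
  n2 = 1.630 * 0.656059 / 0.801776 = 1.3338

1.3338


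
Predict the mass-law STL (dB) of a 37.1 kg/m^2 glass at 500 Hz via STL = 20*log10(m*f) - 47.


Mass law: STL = 20 * log10(m * f) - 47
  m * f = 37.1 * 500 = 18550
  log10(18550) = 4.26834
  STL = 20 * 4.26834 - 47 = 85.3668 - 47 = 38.4 dB

38.4 dB


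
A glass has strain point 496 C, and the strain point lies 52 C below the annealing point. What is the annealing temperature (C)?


T_anneal = T_strain + gap:
  T_anneal = 496 + 52 = 548 C

548 C


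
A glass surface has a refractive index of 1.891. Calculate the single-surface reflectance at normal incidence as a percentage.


Fresnel reflectance at normal incidence:
  R = ((n - 1)/(n + 1))^2
  (n - 1)/(n + 1) = (1.891 - 1)/(1.891 + 1) = 0.308198
  R = 0.308198^2 = 0.094986
  R(%) = 0.094986 * 100 = 9.499%

9.499%


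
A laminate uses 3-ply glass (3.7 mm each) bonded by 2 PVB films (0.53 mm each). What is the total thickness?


Total thickness = glass contribution + PVB contribution
  Glass: 3 * 3.7 = 11.1 mm
  PVB: 2 * 0.53 = 1.06 mm
  Total = 11.1 + 1.06 = 12.16 mm

12.16 mm


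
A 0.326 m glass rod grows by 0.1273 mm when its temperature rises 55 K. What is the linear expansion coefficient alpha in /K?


Rearrange dL = alpha * L0 * dT for alpha:
  alpha = dL / (L0 * dT)
  alpha = (0.1273 / 1000) / (0.326 * 55) = 0.0000071 /K = 7.1 x 10^-6 /K

7.1 x 10^-6 /K


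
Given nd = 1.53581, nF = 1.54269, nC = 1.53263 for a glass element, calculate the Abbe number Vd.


Abbe number formula: Vd = (nd - 1) / (nF - nC)
  nd - 1 = 1.53581 - 1 = 0.53581
  nF - nC = 1.54269 - 1.53263 = 0.01006
  Vd = 0.53581 / 0.01006 = 53.26

53.26


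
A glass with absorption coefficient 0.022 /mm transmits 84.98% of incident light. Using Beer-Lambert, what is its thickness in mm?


Rearrange T = exp(-alpha * thickness):
  thickness = -ln(T) / alpha
  T = 84.98/100 = 0.8498
  ln(T) = -0.16275
  -ln(T) = 0.16275
  thickness = 0.16275 / 0.022 = 7.4 mm

7.4 mm


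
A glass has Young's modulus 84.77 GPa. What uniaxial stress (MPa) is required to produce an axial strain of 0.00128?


Rearrange E = sigma / epsilon:
  sigma = E * epsilon
  E (MPa) = 84.77 * 1000 = 84770
  sigma = 84770 * 0.00128 = 108.51 MPa

108.51 MPa


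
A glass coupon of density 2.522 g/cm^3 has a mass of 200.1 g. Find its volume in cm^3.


Rearrange rho = m / V:
  V = m / rho
  V = 200.1 / 2.522 = 79.342 cm^3

79.342 cm^3


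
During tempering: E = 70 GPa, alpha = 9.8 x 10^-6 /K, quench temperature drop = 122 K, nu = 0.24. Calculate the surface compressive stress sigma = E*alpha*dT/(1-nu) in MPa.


Tempering stress: sigma = E * alpha * dT / (1 - nu)
  E (MPa) = 70 * 1000 = 70000
  Numerator = 70000 * (9.8 x 10^-6) * 122 = 83.692
  Denominator = 1 - 0.24 = 0.76
  sigma = 83.692 / 0.76 = 110.1 MPa

110.1 MPa


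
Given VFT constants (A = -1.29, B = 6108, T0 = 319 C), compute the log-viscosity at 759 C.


VFT equation: log(eta) = A + B / (T - T0)
  T - T0 = 759 - 319 = 440
  B / (T - T0) = 6108 / 440 = 13.882
  log(eta) = -1.29 + 13.882 = 12.592

12.592


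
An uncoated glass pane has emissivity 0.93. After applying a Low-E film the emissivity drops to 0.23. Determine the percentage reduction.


Percentage reduction = (1 - coated/uncoated) * 100
  Ratio = 0.23 / 0.93 = 0.2473
  Reduction = (1 - 0.2473) * 100 = 75.3%

75.3%


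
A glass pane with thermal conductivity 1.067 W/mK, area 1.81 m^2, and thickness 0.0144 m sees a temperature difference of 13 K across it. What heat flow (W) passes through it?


Fourier's law: Q = k * A * dT / t
  Q = 1.067 * 1.81 * 13 / 0.0144
  Q = 25.10651 / 0.0144 = 1743.5 W

1743.5 W


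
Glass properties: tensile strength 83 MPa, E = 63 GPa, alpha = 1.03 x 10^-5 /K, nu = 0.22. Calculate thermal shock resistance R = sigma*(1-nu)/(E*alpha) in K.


Thermal shock resistance: R = sigma * (1 - nu) / (E * alpha)
  Numerator = 83 * (1 - 0.22) = 64.74
  Denominator = 63 * 1000 * (1.03 x 10^-5) = 0.6489
  R = 64.74 / 0.6489 = 99.8 K

99.8 K


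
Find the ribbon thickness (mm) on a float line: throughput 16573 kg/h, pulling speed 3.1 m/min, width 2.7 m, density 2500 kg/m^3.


Ribbon cross-section from mass balance:
  Volume rate = throughput / density = 16573 / 2500 = 6.6292 m^3/h
  thickness = volume rate / (speed * 60 * width), i.e.
  thickness = throughput / (60 * speed * width * density) * 1000
  thickness = 16573 / (60 * 3.1 * 2.7 * 2500) * 1000 = 13.2 mm

13.2 mm


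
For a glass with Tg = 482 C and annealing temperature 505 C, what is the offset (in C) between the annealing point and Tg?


Offset = T_anneal - Tg:
  offset = 505 - 482 = 23 C

23 C


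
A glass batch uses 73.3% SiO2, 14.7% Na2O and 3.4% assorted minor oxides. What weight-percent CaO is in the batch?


Pieces sum to 100%:
  CaO = 100 - (SiO2 + Na2O + others)
  CaO = 100 - (73.3 + 14.7 + 3.4) = 8.6%

8.6%


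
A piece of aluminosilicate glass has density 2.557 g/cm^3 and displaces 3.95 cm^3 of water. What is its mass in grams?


Rearrange rho = m / V:
  m = rho * V
  m = 2.557 * 3.95 = 10.1 g

10.1 g


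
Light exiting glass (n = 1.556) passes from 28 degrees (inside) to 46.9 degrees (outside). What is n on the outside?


Apply Snell's law: n1 * sin(theta1) = n2 * sin(theta2)
  n2 = n1 * sin(theta1) / sin(theta2)
  sin(28) = 0.469472
  sin(46.9) = 0.730162
  n2 = 1.556 * 0.469472 / 0.730162 = 1.0005

1.0005


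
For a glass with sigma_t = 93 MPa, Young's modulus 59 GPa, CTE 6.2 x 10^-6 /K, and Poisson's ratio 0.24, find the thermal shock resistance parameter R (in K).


Thermal shock resistance: R = sigma * (1 - nu) / (E * alpha)
  Numerator = 93 * (1 - 0.24) = 70.68
  Denominator = 59 * 1000 * (6.2 x 10^-6) = 0.3658
  R = 70.68 / 0.3658 = 193.2 K

193.2 K


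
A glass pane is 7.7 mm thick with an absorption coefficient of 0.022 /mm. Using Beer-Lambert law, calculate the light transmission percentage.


Beer-Lambert law: T = exp(-alpha * thickness)
  exponent = -0.022 * 7.7 = -0.1694
  T = exp(-0.1694) = 0.8442
  Percentage = 0.8442 * 100 = 84.42%

84.42%


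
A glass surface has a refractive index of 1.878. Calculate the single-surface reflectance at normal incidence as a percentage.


Fresnel reflectance at normal incidence:
  R = ((n - 1)/(n + 1))^2
  (n - 1)/(n + 1) = (1.878 - 1)/(1.878 + 1) = 0.305073
  R = 0.305073^2 = 0.0930695
  R(%) = 0.0930695 * 100 = 9.307%

9.307%


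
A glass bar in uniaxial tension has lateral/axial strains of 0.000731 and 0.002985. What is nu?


Poisson's ratio: nu = lateral strain / axial strain
  nu = 0.000731 / 0.002985 = 0.2449

0.2449


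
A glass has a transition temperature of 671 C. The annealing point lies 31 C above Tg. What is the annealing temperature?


The annealing temperature is Tg plus the offset:
  T_anneal = 671 + 31 = 702 C

702 C


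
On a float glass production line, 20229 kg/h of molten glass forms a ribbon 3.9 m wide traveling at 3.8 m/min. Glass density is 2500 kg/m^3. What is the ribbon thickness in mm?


Ribbon cross-section from mass balance:
  Volume rate = throughput / density = 20229 / 2500 = 8.0916 m^3/h
  thickness = volume rate / (speed * 60 * width), i.e.
  thickness = throughput / (60 * speed * width * density) * 1000
  thickness = 20229 / (60 * 3.8 * 3.9 * 2500) * 1000 = 9.1 mm

9.1 mm


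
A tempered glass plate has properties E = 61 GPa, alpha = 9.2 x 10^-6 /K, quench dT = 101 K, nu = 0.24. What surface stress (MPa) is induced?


Tempering stress: sigma = E * alpha * dT / (1 - nu)
  E (MPa) = 61 * 1000 = 61000
  Numerator = 61000 * (9.2 x 10^-6) * 101 = 56.6812
  Denominator = 1 - 0.24 = 0.76
  sigma = 56.6812 / 0.76 = 74.6 MPa

74.6 MPa


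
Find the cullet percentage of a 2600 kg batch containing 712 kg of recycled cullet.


Cullet ratio = (cullet mass / total batch mass) * 100
  Ratio = 712 / 2600 * 100 = 27.38%

27.38%


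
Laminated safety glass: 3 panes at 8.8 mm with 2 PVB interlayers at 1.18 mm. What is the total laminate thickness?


Total thickness = glass contribution + PVB contribution
  Glass: 3 * 8.8 = 26.4 mm
  PVB: 2 * 1.18 = 2.36 mm
  Total = 26.4 + 2.36 = 28.76 mm

28.76 mm


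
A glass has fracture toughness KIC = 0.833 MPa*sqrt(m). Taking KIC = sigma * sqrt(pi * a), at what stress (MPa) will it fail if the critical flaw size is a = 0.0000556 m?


Rearrange KIC = sigma * sqrt(pi * a):
  sigma = KIC / sqrt(pi * a)
  sqrt(pi * 0.0000556) = 0.013216
  sigma = 0.833 / 0.013216 = 63.03 MPa

63.03 MPa


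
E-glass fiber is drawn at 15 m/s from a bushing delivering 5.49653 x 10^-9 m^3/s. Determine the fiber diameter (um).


Cross-sectional area from continuity:
  A = Q / v = 5.49653 x 10^-9 / 15 = 3.664353 x 10^-10 m^2
Diameter from circular cross-section:
  d = sqrt(4A / pi) * 10^6 (m -> um)
  d = sqrt(4 * 3.664353 x 10^-10 / pi) * 10^6 = 21.6 um

21.6 um


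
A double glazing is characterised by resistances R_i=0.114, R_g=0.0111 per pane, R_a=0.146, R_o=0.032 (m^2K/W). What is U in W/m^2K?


Total thermal resistance (series):
  R_total = R_in + R_glass + R_air + R_glass + R_out
  R_total = 0.114 + 0.0111 + 0.146 + 0.0111 + 0.032 = 0.3142 m^2K/W
U-value = 1 / R_total = 1 / 0.3142 = 3.183 W/m^2K

3.183 W/m^2K


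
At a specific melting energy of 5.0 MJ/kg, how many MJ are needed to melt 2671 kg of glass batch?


Total energy = mass * specific energy
  E = 2671 * 5.0 = 13355 MJ

13355 MJ


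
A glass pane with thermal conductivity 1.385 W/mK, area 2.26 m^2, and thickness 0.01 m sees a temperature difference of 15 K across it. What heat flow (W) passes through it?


Fourier's law: Q = k * A * dT / t
  Q = 1.385 * 2.26 * 15 / 0.01
  Q = 46.9515 / 0.01 = 4695.1 W

4695.1 W


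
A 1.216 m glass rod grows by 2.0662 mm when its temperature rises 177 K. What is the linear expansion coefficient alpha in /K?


Rearrange dL = alpha * L0 * dT for alpha:
  alpha = dL / (L0 * dT)
  alpha = (2.0662 / 1000) / (1.216 * 177) = 0.0000096 /K = 9.6 x 10^-6 /K

9.6 x 10^-6 /K


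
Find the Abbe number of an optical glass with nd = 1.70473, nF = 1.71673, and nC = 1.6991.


Abbe number formula: Vd = (nd - 1) / (nF - nC)
  nd - 1 = 1.70473 - 1 = 0.70473
  nF - nC = 1.71673 - 1.6991 = 0.01763
  Vd = 0.70473 / 0.01763 = 39.97

39.97


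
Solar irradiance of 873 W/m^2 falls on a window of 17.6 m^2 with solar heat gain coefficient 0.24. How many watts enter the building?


Solar heat gain: Q = Area * SHGC * Irradiance
  Q = 17.6 * 0.24 * 873 = 3687.6 W

3687.6 W


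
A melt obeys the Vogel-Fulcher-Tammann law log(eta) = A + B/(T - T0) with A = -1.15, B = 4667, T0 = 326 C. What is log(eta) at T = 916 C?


VFT equation: log(eta) = A + B / (T - T0)
  T - T0 = 916 - 326 = 590
  B / (T - T0) = 4667 / 590 = 7.91
  log(eta) = -1.15 + 7.91 = 6.76

6.76


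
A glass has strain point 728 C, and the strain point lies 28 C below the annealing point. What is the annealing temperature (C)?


T_anneal = T_strain + gap:
  T_anneal = 728 + 28 = 756 C

756 C


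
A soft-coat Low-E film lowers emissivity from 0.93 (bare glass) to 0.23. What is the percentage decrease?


Percentage reduction = (1 - coated/uncoated) * 100
  Ratio = 0.23 / 0.93 = 0.2473
  Reduction = (1 - 0.2473) * 100 = 75.3%

75.3%


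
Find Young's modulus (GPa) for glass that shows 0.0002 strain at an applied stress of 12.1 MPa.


Young's modulus: E = stress / strain
  E = 12.1 MPa / 0.0002 = 60500 MPa
Convert to GPa: 60500 / 1000 = 60.5 GPa

60.5 GPa
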